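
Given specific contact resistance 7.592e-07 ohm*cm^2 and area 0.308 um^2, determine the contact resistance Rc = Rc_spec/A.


Step 1: Convert area to cm^2: 0.308 um^2 = 3.0800e-09 cm^2
Step 2: Rc = Rc_spec / A = 7.592e-07 / 3.0800e-09
Step 3: Rc = 2.46e+02 ohms

2.46e+02


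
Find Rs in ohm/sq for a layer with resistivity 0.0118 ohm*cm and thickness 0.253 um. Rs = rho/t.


Step 1: Convert thickness to cm: t = 0.253 um = 2.5300e-05 cm
Step 2: Rs = rho / t = 0.0118 / 2.5300e-05
Step 3: Rs = 466.4 ohm/sq

466.4


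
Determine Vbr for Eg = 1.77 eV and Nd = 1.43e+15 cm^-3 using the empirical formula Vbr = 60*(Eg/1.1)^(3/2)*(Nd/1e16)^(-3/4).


Step 1: Eg/1.1 = 1.77/1.1 = 1.609091
Step 2: (Eg/1.1)^1.5 = 1.609091^1.5 = 2.041131
Step 3: (Nd/1e16)^(-0.75) = (0.143)^(-0.75) = 4.300292
Step 4: Vbr = 60 * 2.041131 * 4.300292 = 526.6 V

526.6


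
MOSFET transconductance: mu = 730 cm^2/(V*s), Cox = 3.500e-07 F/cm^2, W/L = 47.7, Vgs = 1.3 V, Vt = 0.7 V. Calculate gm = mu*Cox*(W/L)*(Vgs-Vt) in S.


Step 1: Vov = Vgs - Vt = 1.3 - 0.7 = 0.6 V
Step 2: gm = mu * Cox * (W/L) * Vov
Step 3: gm = 730 * 3.500e-07 * 47.7 * 0.6 = 7.31e-03 S

7.31e-03


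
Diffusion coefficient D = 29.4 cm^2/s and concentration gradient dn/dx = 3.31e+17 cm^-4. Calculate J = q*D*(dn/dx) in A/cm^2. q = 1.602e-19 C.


Step 1: J = q * D * (dn/dx)
Step 2: J = 1.602e-19 * 29.4 * 3.31e+17
Step 3: J = 1.56e+00 A/cm^2

1.56e+00


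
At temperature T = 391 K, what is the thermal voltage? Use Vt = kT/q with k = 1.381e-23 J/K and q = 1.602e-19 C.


Step 1: kT = 1.381e-23 * 391 = 5.39971e-21 J
Step 2: Vt = kT/q = 5.39971e-21 / 1.602e-19
Step 3: Vt = 0.03371 V

0.03371


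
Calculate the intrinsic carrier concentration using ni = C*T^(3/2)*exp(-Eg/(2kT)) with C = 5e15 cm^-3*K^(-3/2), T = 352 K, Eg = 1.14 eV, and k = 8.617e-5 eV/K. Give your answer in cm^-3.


Step 1: Compute kT = 8.617e-5 * 352 = 0.03033184 eV
Step 2: Exponent = -Eg/(2kT) = -1.14/(2*0.03033184) = -18.79213
Step 3: T^(3/2) = 352^1.5 = 6604.11
Step 4: ni = 5e15 * 6604.11 * exp(-18.79213) = 2.28e+11 cm^-3

2.28e+11


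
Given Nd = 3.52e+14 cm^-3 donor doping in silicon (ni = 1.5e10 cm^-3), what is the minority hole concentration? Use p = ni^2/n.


Step 1: Since Nd >> ni, n ≈ Nd = 3.52e+14 cm^-3
Step 2: p = ni^2 / n = (1.5e10)^2 / 3.52e+14
Step 3: p = 2.25e20 / 3.52e+14 = 6.39e+05 cm^-3

6.39e+05


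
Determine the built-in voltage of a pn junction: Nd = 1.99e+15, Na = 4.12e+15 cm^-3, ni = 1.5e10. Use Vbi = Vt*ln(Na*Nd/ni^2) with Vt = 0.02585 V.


Step 1: Compute Na*Nd/ni^2 = 4.12e+15 * 1.99e+15 / (1.5e10)^2 = 3.6439e+10
Step 2: ln(3.6439e+10) = 24.3189
Step 3: Vbi = 0.02585 * 24.3189 = 0.629 V

0.629


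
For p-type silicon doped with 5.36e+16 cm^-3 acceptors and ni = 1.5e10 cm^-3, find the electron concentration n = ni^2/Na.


Step 1: Majority hole concentration p ≈ Na = 5.36e+16 cm^-3
Step 2: n = ni^2 / Na = (1.5e10)^2 / 5.36e+16
Step 3: n = 4.20e+03 cm^-3

4.20e+03


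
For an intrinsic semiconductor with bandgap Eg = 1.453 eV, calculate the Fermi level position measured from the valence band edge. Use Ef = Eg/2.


Step 1: For an intrinsic semiconductor, the Fermi level sits at midgap.
Step 2: Ef = Eg / 2 = 1.453 / 2 = 0.7265 eV

0.7265


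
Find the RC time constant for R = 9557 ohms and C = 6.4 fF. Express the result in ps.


Step 1: tau = R * C
Step 2: tau = 9557 * 6.4 fF = 9557 * 6.4e-15 F
Step 3: tau = 6.11648e-11 s = 61.1648 ps

61.1648


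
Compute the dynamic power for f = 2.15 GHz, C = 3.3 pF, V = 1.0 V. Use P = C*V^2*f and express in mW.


Step 1: V^2 = 1.0^2 = 1.0 V^2
Step 2: P = C*V^2*f = 3.3e-12 F * 1.0 * 2.15e9 Hz
Step 3: P = 7.095e-03 W
Step 4: P = 7.095 mW

7.095


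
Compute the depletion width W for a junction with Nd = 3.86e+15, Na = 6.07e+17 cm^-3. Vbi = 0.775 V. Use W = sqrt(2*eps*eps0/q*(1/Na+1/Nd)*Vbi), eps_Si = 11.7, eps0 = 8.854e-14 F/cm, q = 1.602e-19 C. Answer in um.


Step 1: 1/Na + 1/Nd = 1/6.07e+17 + 1/3.86e+15 = 2.60715e-16
Step 2: 2*eps*eps0/q = 2*11.7*8.854e-14/1.602e-19 = 1.293281e+07
Step 3: W^2 = 1.293281e+07 * 2.60715e-16 * 0.775 = 2.61313e-09
Step 4: W = sqrt(2.61313e-09) = 5.112e-05 cm = 0.5112 um

0.5112


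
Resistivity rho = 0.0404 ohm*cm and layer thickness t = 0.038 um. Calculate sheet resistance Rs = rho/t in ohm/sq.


Step 1: Convert thickness to cm: t = 0.038 um = 3.8000e-06 cm
Step 2: Rs = rho / t = 0.0404 / 3.8000e-06
Step 3: Rs = 10631.6 ohm/sq

10631.6


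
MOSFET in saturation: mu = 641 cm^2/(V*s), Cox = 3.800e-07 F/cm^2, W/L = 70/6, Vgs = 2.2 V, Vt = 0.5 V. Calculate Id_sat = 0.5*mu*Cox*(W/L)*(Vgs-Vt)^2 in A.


Step 1: Overdrive voltage Vov = Vgs - Vt = 2.2 - 0.5 = 1.7 V
Step 2: W/L = 70/6 = 11.6667
Step 3: Id = 0.5 * 641 * 3.800e-07 * 11.6667 * 1.7^2
Step 4: Id = 4.11e-03 A

4.11e-03


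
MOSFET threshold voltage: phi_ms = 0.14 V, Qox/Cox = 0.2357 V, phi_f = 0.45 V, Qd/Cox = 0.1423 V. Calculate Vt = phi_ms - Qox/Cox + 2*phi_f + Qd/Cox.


Step 1: Vt = phi_ms - Qox/Cox + 2*phi_f + Qd/Cox
Step 2: Vt = 0.14 - 0.2357 + 2*0.45 + 0.1423
Step 3: Vt = 0.14 - 0.2357 + 0.9 + 0.1423
Step 4: Vt = 0.9466 V

0.9466


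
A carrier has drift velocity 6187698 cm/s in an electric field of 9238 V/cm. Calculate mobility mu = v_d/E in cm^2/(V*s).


Step 1: mu = v_d / E
Step 2: mu = 6187698 / 9238
Step 3: mu = 669.81 cm^2/(V*s)

669.81


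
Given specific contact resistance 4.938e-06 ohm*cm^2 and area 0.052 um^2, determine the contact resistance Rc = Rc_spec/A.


Step 1: Convert area to cm^2: 0.052 um^2 = 5.2000e-10 cm^2
Step 2: Rc = Rc_spec / A = 4.938e-06 / 5.2000e-10
Step 3: Rc = 9.50e+03 ohms

9.50e+03


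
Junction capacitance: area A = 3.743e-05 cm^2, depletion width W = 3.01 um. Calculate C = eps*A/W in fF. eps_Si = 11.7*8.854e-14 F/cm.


Step 1: eps_Si = 11.7 * 8.854e-14 = 1.035918e-12 F/cm
Step 2: W in cm = 3.01 * 1e-4 = 3.01e-04 cm
Step 3: C = 1.035918e-12 * 3.743e-05 / 3.01e-04 = 1.288186e-13 F
Step 4: C = 128.82 fF

128.82


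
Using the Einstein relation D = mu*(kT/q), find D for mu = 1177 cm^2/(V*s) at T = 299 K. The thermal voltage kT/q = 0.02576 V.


Step 1: D = mu * (kT/q)
Step 2: D = 1177 * 0.02576
Step 3: D = 30.32 cm^2/s

30.32


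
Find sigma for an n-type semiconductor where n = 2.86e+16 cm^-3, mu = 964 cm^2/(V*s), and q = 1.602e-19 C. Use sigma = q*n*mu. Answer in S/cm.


Step 1: sigma = q * n * mu
Step 2: sigma = 1.602e-19 * 2.86e+16 * 964
Step 3: sigma = 4.417e+00 S/cm

4.417e+00


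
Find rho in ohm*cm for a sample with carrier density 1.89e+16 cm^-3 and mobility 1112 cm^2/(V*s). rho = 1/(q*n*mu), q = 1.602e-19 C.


Step 1: sigma = q * n * mu = 1.602e-19 * 1.89e+16 * 1112 = 3.36689e+00 S/cm
Step 2: rho = 1 / sigma = 1 / 3.36689e+00 = 0.297 ohm*cm

0.297


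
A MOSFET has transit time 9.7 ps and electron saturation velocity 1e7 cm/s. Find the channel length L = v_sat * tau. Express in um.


Step 1: tau in seconds = 9.7 ps * 1e-12 = 9.7000e-12 s
Step 2: L = v_sat * tau = 1e7 * 9.7000e-12 = 9.7000e-05 cm
Step 3: L in um = 9.7000e-05 * 1e4 = 0.97 um

0.97


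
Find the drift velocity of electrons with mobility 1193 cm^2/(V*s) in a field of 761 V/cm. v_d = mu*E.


Step 1: v_d = mu * E
Step 2: v_d = 1193 * 761 = 907873
Step 3: v_d = 9.08e+05 cm/s

9.08e+05


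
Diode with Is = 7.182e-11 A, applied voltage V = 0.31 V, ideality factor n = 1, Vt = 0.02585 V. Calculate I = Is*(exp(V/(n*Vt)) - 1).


Step 1: V/(n*Vt) = 0.31/(1*0.02585) = 11.9923
Step 2: exp(11.9923) = 1.6151e+05
Step 3: I = 7.182e-11 * (1.6151e+05 - 1) = 1.16e-05 A

1.16e-05


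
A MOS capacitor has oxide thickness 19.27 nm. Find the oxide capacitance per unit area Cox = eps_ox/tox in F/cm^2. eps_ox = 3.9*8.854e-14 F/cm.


Step 1: eps_ox = 3.9 * 8.854e-14 = 3.45306e-13 F/cm
Step 2: tox in cm = 19.27 nm * 1e-7 = 1.9270e-06 cm
Step 3: Cox = 3.45306e-13 / 1.9270e-06 = 1.79e-07 F/cm^2

1.79e-07


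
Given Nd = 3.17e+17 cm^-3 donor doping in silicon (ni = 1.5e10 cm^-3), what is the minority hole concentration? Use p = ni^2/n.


Step 1: Since Nd >> ni, n ≈ Nd = 3.17e+17 cm^-3
Step 2: p = ni^2 / n = (1.5e10)^2 / 3.17e+17
Step 3: p = 2.25e20 / 3.17e+17 = 7.10e+02 cm^-3

7.10e+02


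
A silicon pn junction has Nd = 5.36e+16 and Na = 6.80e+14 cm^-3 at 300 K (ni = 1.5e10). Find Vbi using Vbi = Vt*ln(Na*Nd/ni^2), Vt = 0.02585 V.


Step 1: Compute Na*Nd/ni^2 = 6.80e+14 * 5.36e+16 / (1.5e10)^2 = 1.6199e+11
Step 2: ln(1.6199e+11) = 25.8108
Step 3: Vbi = 0.02585 * 25.8108 = 0.667 V

0.667


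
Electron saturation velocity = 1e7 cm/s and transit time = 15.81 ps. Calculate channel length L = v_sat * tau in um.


Step 1: tau in seconds = 15.81 ps * 1e-12 = 1.5810e-11 s
Step 2: L = v_sat * tau = 1e7 * 1.5810e-11 = 1.5810e-04 cm
Step 3: L in um = 1.5810e-04 * 1e4 = 1.581 um

1.581


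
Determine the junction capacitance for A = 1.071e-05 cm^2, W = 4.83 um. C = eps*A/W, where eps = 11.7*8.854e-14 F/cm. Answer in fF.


Step 1: eps_Si = 11.7 * 8.854e-14 = 1.035918e-12 F/cm
Step 2: W in cm = 4.83 * 1e-4 = 4.83e-04 cm
Step 3: C = 1.035918e-12 * 1.071e-05 / 4.83e-04 = 2.297036e-14 F
Step 4: C = 22.97 fF

22.97


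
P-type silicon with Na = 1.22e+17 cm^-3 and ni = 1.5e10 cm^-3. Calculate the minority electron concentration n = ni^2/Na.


Step 1: Majority hole concentration p ≈ Na = 1.22e+17 cm^-3
Step 2: n = ni^2 / Na = (1.5e10)^2 / 1.22e+17
Step 3: n = 1.84e+03 cm^-3

1.84e+03


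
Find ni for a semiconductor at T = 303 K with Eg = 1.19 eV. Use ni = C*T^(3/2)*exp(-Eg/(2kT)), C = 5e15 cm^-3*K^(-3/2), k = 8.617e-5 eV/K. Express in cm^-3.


Step 1: Compute kT = 8.617e-5 * 303 = 0.02610951 eV
Step 2: Exponent = -Eg/(2kT) = -1.19/(2*0.02610951) = -22.78863
Step 3: T^(3/2) = 303^1.5 = 5274.29
Step 4: ni = 5e15 * 5274.29 * exp(-22.78863) = 3.34e+09 cm^-3

3.34e+09


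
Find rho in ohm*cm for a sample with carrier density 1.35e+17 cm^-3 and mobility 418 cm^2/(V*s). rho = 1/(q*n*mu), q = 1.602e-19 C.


Step 1: sigma = q * n * mu = 1.602e-19 * 1.35e+17 * 418 = 9.04009e+00 S/cm
Step 2: rho = 1 / sigma = 1 / 9.04009e+00 = 0.1106 ohm*cm

0.1106


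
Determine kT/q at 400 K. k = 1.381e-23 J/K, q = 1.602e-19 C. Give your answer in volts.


Step 1: kT = 1.381e-23 * 400 = 5.524e-21 J
Step 2: Vt = kT/q = 5.524e-21 / 1.602e-19
Step 3: Vt = 0.03448 V

0.03448


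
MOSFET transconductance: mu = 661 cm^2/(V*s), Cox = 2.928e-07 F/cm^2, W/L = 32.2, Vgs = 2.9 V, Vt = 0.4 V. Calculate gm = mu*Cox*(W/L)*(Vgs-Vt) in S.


Step 1: Vov = Vgs - Vt = 2.9 - 0.4 = 2.5 V
Step 2: gm = mu * Cox * (W/L) * Vov
Step 3: gm = 661 * 2.928e-07 * 32.2 * 2.5 = 1.56e-02 S

1.56e-02


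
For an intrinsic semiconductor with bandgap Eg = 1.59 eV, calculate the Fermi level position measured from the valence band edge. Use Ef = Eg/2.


Step 1: For an intrinsic semiconductor, the Fermi level sits at midgap.
Step 2: Ef = Eg / 2 = 1.59 / 2 = 0.795 eV

0.795


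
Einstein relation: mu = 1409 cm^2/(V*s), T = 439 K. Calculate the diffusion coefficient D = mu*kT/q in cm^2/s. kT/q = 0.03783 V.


Step 1: D = mu * (kT/q)
Step 2: D = 1409 * 0.03783
Step 3: D = 53.3 cm^2/s

53.3


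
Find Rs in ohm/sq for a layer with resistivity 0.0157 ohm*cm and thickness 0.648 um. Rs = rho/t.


Step 1: Convert thickness to cm: t = 0.648 um = 6.4800e-05 cm
Step 2: Rs = rho / t = 0.0157 / 6.4800e-05
Step 3: Rs = 242.3 ohm/sq

242.3


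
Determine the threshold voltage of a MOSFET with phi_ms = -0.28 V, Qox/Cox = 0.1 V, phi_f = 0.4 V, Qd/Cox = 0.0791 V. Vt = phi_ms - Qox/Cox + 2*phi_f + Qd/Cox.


Step 1: Vt = phi_ms - Qox/Cox + 2*phi_f + Qd/Cox
Step 2: Vt = -0.28 - 0.1 + 2*0.4 + 0.0791
Step 3: Vt = -0.28 - 0.1 + 0.8 + 0.0791
Step 4: Vt = 0.4991 V

0.4991


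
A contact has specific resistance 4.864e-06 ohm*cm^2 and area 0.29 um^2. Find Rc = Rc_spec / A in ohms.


Step 1: Convert area to cm^2: 0.29 um^2 = 2.9000e-09 cm^2
Step 2: Rc = Rc_spec / A = 4.864e-06 / 2.9000e-09
Step 3: Rc = 1.68e+03 ohms

1.68e+03


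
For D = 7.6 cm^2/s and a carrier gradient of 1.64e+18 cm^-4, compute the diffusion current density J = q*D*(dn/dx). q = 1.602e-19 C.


Step 1: J = q * D * (dn/dx)
Step 2: J = 1.602e-19 * 7.6 * 1.64e+18
Step 3: J = 2.00e+00 A/cm^2

2.00e+00


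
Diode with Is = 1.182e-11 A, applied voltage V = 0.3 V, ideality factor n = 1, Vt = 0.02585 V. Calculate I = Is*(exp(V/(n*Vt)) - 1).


Step 1: V/(n*Vt) = 0.3/(1*0.02585) = 11.6054
Step 2: exp(11.6054) = 1.0969e+05
Step 3: I = 1.182e-11 * (1.0969e+05 - 1) = 1.30e-06 A

1.30e-06


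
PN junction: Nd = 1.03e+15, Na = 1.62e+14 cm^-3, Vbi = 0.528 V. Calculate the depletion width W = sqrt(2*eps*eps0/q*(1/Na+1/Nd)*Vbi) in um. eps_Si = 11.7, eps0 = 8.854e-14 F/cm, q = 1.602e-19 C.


Step 1: 1/Na + 1/Nd = 1/1.62e+14 + 1/1.03e+15 = 7.14371e-15
Step 2: 2*eps*eps0/q = 2*11.7*8.854e-14/1.602e-19 = 1.293281e+07
Step 3: W^2 = 1.293281e+07 * 7.14371e-15 * 0.528 = 4.87810e-08
Step 4: W = sqrt(4.87810e-08) = 2.209e-04 cm = 2.209 um

2.209


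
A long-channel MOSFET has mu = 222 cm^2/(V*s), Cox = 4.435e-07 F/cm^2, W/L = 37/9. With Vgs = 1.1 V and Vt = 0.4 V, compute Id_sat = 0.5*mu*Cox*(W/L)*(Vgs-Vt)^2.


Step 1: Overdrive voltage Vov = Vgs - Vt = 1.1 - 0.4 = 0.7 V
Step 2: W/L = 37/9 = 4.11111
Step 3: Id = 0.5 * 222 * 4.435e-07 * 4.11111 * 0.7^2
Step 4: Id = 9.92e-05 A

9.92e-05


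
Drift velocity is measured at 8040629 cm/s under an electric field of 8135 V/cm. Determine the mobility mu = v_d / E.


Step 1: mu = v_d / E
Step 2: mu = 8040629 / 8135
Step 3: mu = 988.4 cm^2/(V*s)

988.4


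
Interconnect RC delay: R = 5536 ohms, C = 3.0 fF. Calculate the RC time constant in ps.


Step 1: tau = R * C
Step 2: tau = 5536 * 3.0 fF = 5536 * 3.0e-15 F
Step 3: tau = 1.6608e-11 s = 16.608 ps

16.608


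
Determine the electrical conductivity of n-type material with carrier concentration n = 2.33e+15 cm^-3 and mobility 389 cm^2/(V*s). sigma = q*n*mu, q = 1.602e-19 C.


Step 1: sigma = q * n * mu
Step 2: sigma = 1.602e-19 * 2.33e+15 * 389
Step 3: sigma = 1.452e-01 S/cm

1.452e-01


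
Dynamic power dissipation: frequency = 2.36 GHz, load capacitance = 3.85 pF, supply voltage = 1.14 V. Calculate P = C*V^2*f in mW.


Step 1: V^2 = 1.14^2 = 1.2996 V^2
Step 2: P = C*V^2*f = 3.85e-12 F * 1.2996 * 2.36e9 Hz
Step 3: P = 1.18081656e-02 W
Step 4: P = 11.808 mW

11.808


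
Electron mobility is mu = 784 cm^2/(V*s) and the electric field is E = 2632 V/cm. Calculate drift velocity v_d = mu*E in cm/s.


Step 1: v_d = mu * E
Step 2: v_d = 784 * 2632 = 2063488
Step 3: v_d = 2.06e+06 cm/s

2.06e+06


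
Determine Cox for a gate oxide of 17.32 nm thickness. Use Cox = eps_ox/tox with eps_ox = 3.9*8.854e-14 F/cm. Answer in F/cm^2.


Step 1: eps_ox = 3.9 * 8.854e-14 = 3.45306e-13 F/cm
Step 2: tox in cm = 17.32 nm * 1e-7 = 1.7320e-06 cm
Step 3: Cox = 3.45306e-13 / 1.7320e-06 = 1.99e-07 F/cm^2

1.99e-07


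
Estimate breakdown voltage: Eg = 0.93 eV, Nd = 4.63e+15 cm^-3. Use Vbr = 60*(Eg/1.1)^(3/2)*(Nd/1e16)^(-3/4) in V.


Step 1: Eg/1.1 = 0.93/1.1 = 0.845455
Step 2: (Eg/1.1)^1.5 = 0.845455^1.5 = 0.777384
Step 3: (Nd/1e16)^(-0.75) = (0.463)^(-0.75) = 1.781617
Step 4: Vbr = 60 * 0.777384 * 1.781617 = 83.1 V

83.1


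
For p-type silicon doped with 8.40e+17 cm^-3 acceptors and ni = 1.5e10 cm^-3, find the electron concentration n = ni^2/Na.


Step 1: Majority hole concentration p ≈ Na = 8.40e+17 cm^-3
Step 2: n = ni^2 / Na = (1.5e10)^2 / 8.40e+17
Step 3: n = 2.68e+02 cm^-3

2.68e+02


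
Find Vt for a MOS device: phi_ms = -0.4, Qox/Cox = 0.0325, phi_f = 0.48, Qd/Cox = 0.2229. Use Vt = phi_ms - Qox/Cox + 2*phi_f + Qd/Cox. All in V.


Step 1: Vt = phi_ms - Qox/Cox + 2*phi_f + Qd/Cox
Step 2: Vt = -0.4 - 0.0325 + 2*0.48 + 0.2229
Step 3: Vt = -0.4 - 0.0325 + 0.96 + 0.2229
Step 4: Vt = 0.7504 V

0.7504


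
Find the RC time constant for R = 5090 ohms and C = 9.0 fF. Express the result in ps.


Step 1: tau = R * C
Step 2: tau = 5090 * 9.0 fF = 5090 * 9.0e-15 F
Step 3: tau = 4.581e-11 s = 45.81 ps

45.81


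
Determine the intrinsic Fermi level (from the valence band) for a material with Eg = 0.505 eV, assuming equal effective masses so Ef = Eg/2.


Step 1: For an intrinsic semiconductor, the Fermi level sits at midgap.
Step 2: Ef = Eg / 2 = 0.505 / 2 = 0.2525 eV

0.2525


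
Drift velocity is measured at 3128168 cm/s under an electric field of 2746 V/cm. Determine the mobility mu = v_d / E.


Step 1: mu = v_d / E
Step 2: mu = 3128168 / 2746
Step 3: mu = 1139.17 cm^2/(V*s)

1139.17


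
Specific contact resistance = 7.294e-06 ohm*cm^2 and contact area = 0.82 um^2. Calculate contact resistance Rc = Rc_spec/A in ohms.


Step 1: Convert area to cm^2: 0.82 um^2 = 8.2000e-09 cm^2
Step 2: Rc = Rc_spec / A = 7.294e-06 / 8.2000e-09
Step 3: Rc = 8.90e+02 ohms

8.90e+02


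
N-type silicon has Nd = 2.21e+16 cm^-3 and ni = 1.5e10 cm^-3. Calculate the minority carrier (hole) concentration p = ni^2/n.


Step 1: Since Nd >> ni, n ≈ Nd = 2.21e+16 cm^-3
Step 2: p = ni^2 / n = (1.5e10)^2 / 2.21e+16
Step 3: p = 2.25e20 / 2.21e+16 = 1.02e+04 cm^-3

1.02e+04


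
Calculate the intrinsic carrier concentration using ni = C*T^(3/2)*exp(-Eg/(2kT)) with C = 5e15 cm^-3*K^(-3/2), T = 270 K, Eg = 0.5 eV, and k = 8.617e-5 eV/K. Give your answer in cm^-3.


Step 1: Compute kT = 8.617e-5 * 270 = 0.0232659 eV
Step 2: Exponent = -Eg/(2kT) = -0.5/(2*0.0232659) = -10.74534
Step 3: T^(3/2) = 270^1.5 = 4436.55
Step 4: ni = 5e15 * 4436.55 * exp(-10.74534) = 4.78e+14 cm^-3

4.78e+14


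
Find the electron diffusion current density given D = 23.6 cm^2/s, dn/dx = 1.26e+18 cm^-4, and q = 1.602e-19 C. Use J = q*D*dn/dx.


Step 1: J = q * D * (dn/dx)
Step 2: J = 1.602e-19 * 23.6 * 1.26e+18
Step 3: J = 4.76e+00 A/cm^2

4.76e+00


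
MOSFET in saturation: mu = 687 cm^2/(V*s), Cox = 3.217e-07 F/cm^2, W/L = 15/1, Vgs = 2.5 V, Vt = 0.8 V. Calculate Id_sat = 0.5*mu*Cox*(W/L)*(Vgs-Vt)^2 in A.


Step 1: Overdrive voltage Vov = Vgs - Vt = 2.5 - 0.8 = 1.7 V
Step 2: W/L = 15/1 = 15
Step 3: Id = 0.5 * 687 * 3.217e-07 * 15 * 1.7^2
Step 4: Id = 4.79e-03 A

4.79e-03


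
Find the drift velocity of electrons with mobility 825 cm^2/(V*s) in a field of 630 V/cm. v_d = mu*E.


Step 1: v_d = mu * E
Step 2: v_d = 825 * 630 = 519750
Step 3: v_d = 5.20e+05 cm/s

5.20e+05


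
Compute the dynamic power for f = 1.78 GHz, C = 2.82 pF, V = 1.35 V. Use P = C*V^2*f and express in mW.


Step 1: V^2 = 1.35^2 = 1.8225 V^2
Step 2: P = C*V^2*f = 2.82e-12 F * 1.8225 * 1.78e9 Hz
Step 3: P = 9.148221e-03 W
Step 4: P = 9.148 mW

9.148


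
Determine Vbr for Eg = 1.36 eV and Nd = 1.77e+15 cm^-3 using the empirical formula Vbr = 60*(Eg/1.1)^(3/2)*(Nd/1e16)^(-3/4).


Step 1: Eg/1.1 = 1.36/1.1 = 1.236364
Step 2: (Eg/1.1)^1.5 = 1.236364^1.5 = 1.374737
Step 3: (Nd/1e16)^(-0.75) = (0.177)^(-0.75) = 3.664545
Step 4: Vbr = 60 * 1.374737 * 3.664545 = 302.3 V

302.3


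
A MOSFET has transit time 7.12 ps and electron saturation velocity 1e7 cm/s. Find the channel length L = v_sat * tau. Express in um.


Step 1: tau in seconds = 7.12 ps * 1e-12 = 7.1200e-12 s
Step 2: L = v_sat * tau = 1e7 * 7.1200e-12 = 7.1200e-05 cm
Step 3: L in um = 7.1200e-05 * 1e4 = 0.712 um

0.712


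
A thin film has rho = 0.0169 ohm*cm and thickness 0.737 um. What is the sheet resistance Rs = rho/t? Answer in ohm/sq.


Step 1: Convert thickness to cm: t = 0.737 um = 7.3700e-05 cm
Step 2: Rs = rho / t = 0.0169 / 7.3700e-05
Step 3: Rs = 229.3 ohm/sq

229.3


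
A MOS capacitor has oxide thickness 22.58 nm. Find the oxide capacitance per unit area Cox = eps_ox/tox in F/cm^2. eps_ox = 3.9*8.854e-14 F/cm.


Step 1: eps_ox = 3.9 * 8.854e-14 = 3.45306e-13 F/cm
Step 2: tox in cm = 22.58 nm * 1e-7 = 2.2580e-06 cm
Step 3: Cox = 3.45306e-13 / 2.2580e-06 = 1.53e-07 F/cm^2

1.53e-07


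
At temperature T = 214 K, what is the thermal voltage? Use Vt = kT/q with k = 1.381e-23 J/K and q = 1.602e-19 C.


Step 1: kT = 1.381e-23 * 214 = 2.95534e-21 J
Step 2: Vt = kT/q = 2.95534e-21 / 1.602e-19
Step 3: Vt = 0.01845 V

0.01845


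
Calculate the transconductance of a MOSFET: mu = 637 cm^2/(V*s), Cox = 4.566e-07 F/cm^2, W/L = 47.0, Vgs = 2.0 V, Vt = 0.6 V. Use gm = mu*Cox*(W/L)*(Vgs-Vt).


Step 1: Vov = Vgs - Vt = 2.0 - 0.6 = 1.4 V
Step 2: gm = mu * Cox * (W/L) * Vov
Step 3: gm = 637 * 4.566e-07 * 47.0 * 1.4 = 1.91e-02 S

1.91e-02


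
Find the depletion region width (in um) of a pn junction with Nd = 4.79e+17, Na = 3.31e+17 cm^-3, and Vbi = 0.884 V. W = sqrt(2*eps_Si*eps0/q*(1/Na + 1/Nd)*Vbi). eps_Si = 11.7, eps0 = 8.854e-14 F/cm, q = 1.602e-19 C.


Step 1: 1/Na + 1/Nd = 1/3.31e+17 + 1/4.79e+17 = 5.10883e-18
Step 2: 2*eps*eps0/q = 2*11.7*8.854e-14/1.602e-19 = 1.293281e+07
Step 3: W^2 = 1.293281e+07 * 5.10883e-18 * 0.884 = 5.84072e-11
Step 4: W = sqrt(5.84072e-11) = 7.642e-06 cm = 0.07642 um

0.07642


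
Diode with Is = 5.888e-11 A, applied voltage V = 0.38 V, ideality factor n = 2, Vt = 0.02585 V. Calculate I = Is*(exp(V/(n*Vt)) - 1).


Step 1: V/(n*Vt) = 0.38/(2*0.02585) = 7.3501
Step 2: exp(7.3501) = 1.5564e+03
Step 3: I = 5.888e-11 * (1.5564e+03 - 1) = 9.16e-08 A

9.16e-08


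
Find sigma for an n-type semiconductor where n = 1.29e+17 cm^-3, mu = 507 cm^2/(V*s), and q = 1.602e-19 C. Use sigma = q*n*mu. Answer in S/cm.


Step 1: sigma = q * n * mu
Step 2: sigma = 1.602e-19 * 1.29e+17 * 507
Step 3: sigma = 1.048e+01 S/cm

1.048e+01


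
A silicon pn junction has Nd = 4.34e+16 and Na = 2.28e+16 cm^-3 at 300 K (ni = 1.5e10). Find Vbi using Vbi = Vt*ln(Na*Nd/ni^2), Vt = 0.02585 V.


Step 1: Compute Na*Nd/ni^2 = 2.28e+16 * 4.34e+16 / (1.5e10)^2 = 4.3979e+12
Step 2: ln(4.3979e+12) = 29.1121
Step 3: Vbi = 0.02585 * 29.1121 = 0.753 V

0.753


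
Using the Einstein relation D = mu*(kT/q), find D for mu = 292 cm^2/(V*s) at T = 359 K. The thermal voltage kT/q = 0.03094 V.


Step 1: D = mu * (kT/q)
Step 2: D = 292 * 0.03094
Step 3: D = 9.03 cm^2/s

9.03


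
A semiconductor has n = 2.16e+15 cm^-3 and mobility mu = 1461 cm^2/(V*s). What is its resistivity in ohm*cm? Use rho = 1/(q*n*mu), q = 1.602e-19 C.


Step 1: sigma = q * n * mu = 1.602e-19 * 2.16e+15 * 1461 = 5.05553e-01 S/cm
Step 2: rho = 1 / sigma = 1 / 5.05553e-01 = 1.978 ohm*cm

1.978


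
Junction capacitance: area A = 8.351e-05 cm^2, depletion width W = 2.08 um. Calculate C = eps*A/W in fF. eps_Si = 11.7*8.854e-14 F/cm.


Step 1: eps_Si = 11.7 * 8.854e-14 = 1.035918e-12 F/cm
Step 2: W in cm = 2.08 * 1e-4 = 2.08e-04 cm
Step 3: C = 1.035918e-12 * 8.351e-05 / 2.08e-04 = 4.159111e-13 F
Step 4: C = 415.91 fF

415.91


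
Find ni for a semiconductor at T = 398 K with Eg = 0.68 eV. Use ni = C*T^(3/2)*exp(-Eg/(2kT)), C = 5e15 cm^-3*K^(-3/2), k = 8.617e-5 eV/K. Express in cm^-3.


Step 1: Compute kT = 8.617e-5 * 398 = 0.03429566 eV
Step 2: Exponent = -Eg/(2kT) = -0.68/(2*0.03429566) = -9.91379
Step 3: T^(3/2) = 398^1.5 = 7940.08
Step 4: ni = 5e15 * 7940.08 * exp(-9.91379) = 1.96e+15 cm^-3

1.96e+15


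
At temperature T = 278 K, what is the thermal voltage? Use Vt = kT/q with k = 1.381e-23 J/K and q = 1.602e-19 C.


Step 1: kT = 1.381e-23 * 278 = 3.83918e-21 J
Step 2: Vt = kT/q = 3.83918e-21 / 1.602e-19
Step 3: Vt = 0.02396 V

0.02396


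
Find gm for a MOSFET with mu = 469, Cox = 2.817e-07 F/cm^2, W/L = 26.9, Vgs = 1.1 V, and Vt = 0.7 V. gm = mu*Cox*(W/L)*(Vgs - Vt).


Step 1: Vov = Vgs - Vt = 1.1 - 0.7 = 0.4 V
Step 2: gm = mu * Cox * (W/L) * Vov
Step 3: gm = 469 * 2.817e-07 * 26.9 * 0.4 = 1.42e-03 S

1.42e-03


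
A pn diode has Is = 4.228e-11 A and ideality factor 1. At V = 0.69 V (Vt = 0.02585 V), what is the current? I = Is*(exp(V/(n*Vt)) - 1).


Step 1: V/(n*Vt) = 0.69/(1*0.02585) = 26.6925
Step 2: exp(26.6925) = 3.9121e+11
Step 3: I = 4.228e-11 * (3.9121e+11 - 1) = 1.65e+01 A

1.65e+01


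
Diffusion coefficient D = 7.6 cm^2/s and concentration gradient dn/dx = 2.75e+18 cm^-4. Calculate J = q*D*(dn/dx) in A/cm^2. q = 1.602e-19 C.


Step 1: J = q * D * (dn/dx)
Step 2: J = 1.602e-19 * 7.6 * 2.75e+18
Step 3: J = 3.35e+00 A/cm^2

3.35e+00


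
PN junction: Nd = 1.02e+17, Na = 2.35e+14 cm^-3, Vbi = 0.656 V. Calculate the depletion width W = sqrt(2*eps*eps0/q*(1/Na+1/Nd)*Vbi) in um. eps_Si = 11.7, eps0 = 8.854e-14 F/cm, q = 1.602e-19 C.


Step 1: 1/Na + 1/Nd = 1/2.35e+14 + 1/1.02e+17 = 4.26512e-15
Step 2: 2*eps*eps0/q = 2*11.7*8.854e-14/1.602e-19 = 1.293281e+07
Step 3: W^2 = 1.293281e+07 * 4.26512e-15 * 0.656 = 3.61850e-08
Step 4: W = sqrt(3.61850e-08) = 1.902e-04 cm = 1.902 um

1.902


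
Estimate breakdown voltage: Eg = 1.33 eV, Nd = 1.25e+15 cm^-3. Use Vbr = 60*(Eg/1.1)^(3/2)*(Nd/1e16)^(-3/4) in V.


Step 1: Eg/1.1 = 1.33/1.1 = 1.209091
Step 2: (Eg/1.1)^1.5 = 1.209091^1.5 = 1.329500
Step 3: (Nd/1e16)^(-0.75) = (0.125)^(-0.75) = 4.756828
Step 4: Vbr = 60 * 1.329500 * 4.756828 = 379.5 V

379.5


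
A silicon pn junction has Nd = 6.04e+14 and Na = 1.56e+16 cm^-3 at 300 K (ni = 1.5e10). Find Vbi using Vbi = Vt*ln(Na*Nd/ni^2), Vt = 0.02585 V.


Step 1: Compute Na*Nd/ni^2 = 1.56e+16 * 6.04e+14 / (1.5e10)^2 = 4.1877e+10
Step 2: ln(4.1877e+10) = 24.4580
Step 3: Vbi = 0.02585 * 24.4580 = 0.632 V

0.632


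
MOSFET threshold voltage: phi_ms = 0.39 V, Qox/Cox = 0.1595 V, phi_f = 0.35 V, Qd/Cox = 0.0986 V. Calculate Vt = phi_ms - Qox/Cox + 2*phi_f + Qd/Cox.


Step 1: Vt = phi_ms - Qox/Cox + 2*phi_f + Qd/Cox
Step 2: Vt = 0.39 - 0.1595 + 2*0.35 + 0.0986
Step 3: Vt = 0.39 - 0.1595 + 0.7 + 0.0986
Step 4: Vt = 1.0291 V

1.0291


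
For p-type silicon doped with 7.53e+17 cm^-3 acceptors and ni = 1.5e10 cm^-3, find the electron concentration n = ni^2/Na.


Step 1: Majority hole concentration p ≈ Na = 7.53e+17 cm^-3
Step 2: n = ni^2 / Na = (1.5e10)^2 / 7.53e+17
Step 3: n = 2.99e+02 cm^-3

2.99e+02


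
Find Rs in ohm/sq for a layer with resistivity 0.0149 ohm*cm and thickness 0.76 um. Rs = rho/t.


Step 1: Convert thickness to cm: t = 0.76 um = 7.6000e-05 cm
Step 2: Rs = rho / t = 0.0149 / 7.6000e-05
Step 3: Rs = 196.1 ohm/sq

196.1


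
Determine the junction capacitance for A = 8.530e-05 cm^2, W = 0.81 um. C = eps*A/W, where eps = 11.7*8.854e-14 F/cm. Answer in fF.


Step 1: eps_Si = 11.7 * 8.854e-14 = 1.035918e-12 F/cm
Step 2: W in cm = 0.81 * 1e-4 = 8.10e-05 cm
Step 3: C = 1.035918e-12 * 8.530e-05 / 8.10e-05 = 1.090911e-12 F
Step 4: C = 1090.91 fF

1090.91


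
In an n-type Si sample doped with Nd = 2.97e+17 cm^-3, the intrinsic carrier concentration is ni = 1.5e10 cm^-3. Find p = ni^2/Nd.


Step 1: Since Nd >> ni, n ≈ Nd = 2.97e+17 cm^-3
Step 2: p = ni^2 / n = (1.5e10)^2 / 2.97e+17
Step 3: p = 2.25e20 / 2.97e+17 = 7.58e+02 cm^-3

7.58e+02


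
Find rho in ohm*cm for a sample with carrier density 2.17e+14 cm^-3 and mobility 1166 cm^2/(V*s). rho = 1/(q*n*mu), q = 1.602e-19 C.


Step 1: sigma = q * n * mu = 1.602e-19 * 2.17e+14 * 1166 = 4.05341e-02 S/cm
Step 2: rho = 1 / sigma = 1 / 4.05341e-02 = 24.67 ohm*cm

24.67


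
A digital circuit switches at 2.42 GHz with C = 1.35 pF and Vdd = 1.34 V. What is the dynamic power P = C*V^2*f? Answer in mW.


Step 1: V^2 = 1.34^2 = 1.7956 V^2
Step 2: P = C*V^2*f = 1.35e-12 F * 1.7956 * 2.42e9 Hz
Step 3: P = 5.8662252e-03 W
Step 4: P = 5.866 mW

5.866


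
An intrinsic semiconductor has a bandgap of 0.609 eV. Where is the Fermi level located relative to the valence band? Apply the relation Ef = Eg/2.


Step 1: For an intrinsic semiconductor, the Fermi level sits at midgap.
Step 2: Ef = Eg / 2 = 0.609 / 2 = 0.3045 eV

0.3045


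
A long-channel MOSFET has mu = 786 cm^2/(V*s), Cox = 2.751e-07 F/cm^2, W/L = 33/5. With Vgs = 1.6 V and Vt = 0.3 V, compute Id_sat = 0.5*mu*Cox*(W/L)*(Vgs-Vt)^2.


Step 1: Overdrive voltage Vov = Vgs - Vt = 1.6 - 0.3 = 1.3 V
Step 2: W/L = 33/5 = 6.6
Step 3: Id = 0.5 * 786 * 2.751e-07 * 6.6 * 1.3^2
Step 4: Id = 1.21e-03 A

1.21e-03


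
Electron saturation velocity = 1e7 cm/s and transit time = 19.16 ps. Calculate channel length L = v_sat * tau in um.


Step 1: tau in seconds = 19.16 ps * 1e-12 = 1.9160e-11 s
Step 2: L = v_sat * tau = 1e7 * 1.9160e-11 = 1.9160e-04 cm
Step 3: L in um = 1.9160e-04 * 1e4 = 1.916 um

1.916


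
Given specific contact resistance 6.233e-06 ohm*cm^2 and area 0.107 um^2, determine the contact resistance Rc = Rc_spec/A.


Step 1: Convert area to cm^2: 0.107 um^2 = 1.0700e-09 cm^2
Step 2: Rc = Rc_spec / A = 6.233e-06 / 1.0700e-09
Step 3: Rc = 5.83e+03 ohms

5.83e+03


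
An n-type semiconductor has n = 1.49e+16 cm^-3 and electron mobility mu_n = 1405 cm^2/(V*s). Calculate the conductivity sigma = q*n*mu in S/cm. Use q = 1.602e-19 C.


Step 1: sigma = q * n * mu
Step 2: sigma = 1.602e-19 * 1.49e+16 * 1405
Step 3: sigma = 3.354e+00 S/cm

3.354e+00


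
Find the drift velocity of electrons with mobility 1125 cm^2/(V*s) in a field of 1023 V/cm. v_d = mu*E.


Step 1: v_d = mu * E
Step 2: v_d = 1125 * 1023 = 1150875
Step 3: v_d = 1.15e+06 cm/s

1.15e+06


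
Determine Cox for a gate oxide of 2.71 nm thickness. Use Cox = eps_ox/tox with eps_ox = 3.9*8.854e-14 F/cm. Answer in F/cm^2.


Step 1: eps_ox = 3.9 * 8.854e-14 = 3.45306e-13 F/cm
Step 2: tox in cm = 2.71 nm * 1e-7 = 2.7100e-07 cm
Step 3: Cox = 3.45306e-13 / 2.7100e-07 = 1.27e-06 F/cm^2

1.27e-06


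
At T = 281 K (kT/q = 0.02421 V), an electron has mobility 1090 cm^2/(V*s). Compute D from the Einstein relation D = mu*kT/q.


Step 1: D = mu * (kT/q)
Step 2: D = 1090 * 0.02421
Step 3: D = 26.39 cm^2/s

26.39


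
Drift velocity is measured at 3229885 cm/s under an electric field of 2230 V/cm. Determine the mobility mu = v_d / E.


Step 1: mu = v_d / E
Step 2: mu = 3229885 / 2230
Step 3: mu = 1448.38 cm^2/(V*s)

1448.38


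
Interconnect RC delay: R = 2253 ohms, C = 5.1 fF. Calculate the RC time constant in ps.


Step 1: tau = R * C
Step 2: tau = 2253 * 5.1 fF = 2253 * 5.1e-15 F
Step 3: tau = 1.14903e-11 s = 11.4903 ps

11.4903


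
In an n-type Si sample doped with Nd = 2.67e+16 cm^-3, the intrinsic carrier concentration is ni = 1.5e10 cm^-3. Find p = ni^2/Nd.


Step 1: Since Nd >> ni, n ≈ Nd = 2.67e+16 cm^-3
Step 2: p = ni^2 / n = (1.5e10)^2 / 2.67e+16
Step 3: p = 2.25e20 / 2.67e+16 = 8.43e+03 cm^-3

8.43e+03


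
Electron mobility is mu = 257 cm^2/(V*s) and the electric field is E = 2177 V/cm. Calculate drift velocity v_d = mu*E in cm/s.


Step 1: v_d = mu * E
Step 2: v_d = 257 * 2177 = 559489
Step 3: v_d = 5.59e+05 cm/s

5.59e+05


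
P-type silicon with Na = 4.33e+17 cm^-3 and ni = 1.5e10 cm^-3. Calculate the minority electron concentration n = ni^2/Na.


Step 1: Majority hole concentration p ≈ Na = 4.33e+17 cm^-3
Step 2: n = ni^2 / Na = (1.5e10)^2 / 4.33e+17
Step 3: n = 5.20e+02 cm^-3

5.20e+02


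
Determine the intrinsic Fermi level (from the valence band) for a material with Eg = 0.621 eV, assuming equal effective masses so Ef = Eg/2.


Step 1: For an intrinsic semiconductor, the Fermi level sits at midgap.
Step 2: Ef = Eg / 2 = 0.621 / 2 = 0.3105 eV

0.3105


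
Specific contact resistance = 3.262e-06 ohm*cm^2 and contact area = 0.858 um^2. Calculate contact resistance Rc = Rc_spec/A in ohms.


Step 1: Convert area to cm^2: 0.858 um^2 = 8.5800e-09 cm^2
Step 2: Rc = Rc_spec / A = 3.262e-06 / 8.5800e-09
Step 3: Rc = 3.80e+02 ohms

3.80e+02


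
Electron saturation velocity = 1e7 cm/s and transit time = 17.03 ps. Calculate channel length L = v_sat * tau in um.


Step 1: tau in seconds = 17.03 ps * 1e-12 = 1.7030e-11 s
Step 2: L = v_sat * tau = 1e7 * 1.7030e-11 = 1.7030e-04 cm
Step 3: L in um = 1.7030e-04 * 1e4 = 1.703 um

1.703


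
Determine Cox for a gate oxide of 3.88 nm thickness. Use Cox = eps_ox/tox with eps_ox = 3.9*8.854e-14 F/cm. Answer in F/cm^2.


Step 1: eps_ox = 3.9 * 8.854e-14 = 3.45306e-13 F/cm
Step 2: tox in cm = 3.88 nm * 1e-7 = 3.8800e-07 cm
Step 3: Cox = 3.45306e-13 / 3.8800e-07 = 8.90e-07 F/cm^2

8.90e-07


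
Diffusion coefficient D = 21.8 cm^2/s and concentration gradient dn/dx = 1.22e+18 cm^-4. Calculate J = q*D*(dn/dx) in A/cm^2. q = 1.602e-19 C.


Step 1: J = q * D * (dn/dx)
Step 2: J = 1.602e-19 * 21.8 * 1.22e+18
Step 3: J = 4.26e+00 A/cm^2

4.26e+00


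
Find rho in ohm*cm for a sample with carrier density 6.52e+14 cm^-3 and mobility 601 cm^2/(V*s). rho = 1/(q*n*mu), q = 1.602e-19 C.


Step 1: sigma = q * n * mu = 1.602e-19 * 6.52e+14 * 601 = 6.27747e-02 S/cm
Step 2: rho = 1 / sigma = 1 / 6.27747e-02 = 15.93 ohm*cm

15.93


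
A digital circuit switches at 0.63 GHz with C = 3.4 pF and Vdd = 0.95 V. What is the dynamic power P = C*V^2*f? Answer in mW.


Step 1: V^2 = 0.95^2 = 0.9025 V^2
Step 2: P = C*V^2*f = 3.4e-12 F * 0.9025 * 0.63e9 Hz
Step 3: P = 1.933155e-03 W
Step 4: P = 1.933 mW

1.933


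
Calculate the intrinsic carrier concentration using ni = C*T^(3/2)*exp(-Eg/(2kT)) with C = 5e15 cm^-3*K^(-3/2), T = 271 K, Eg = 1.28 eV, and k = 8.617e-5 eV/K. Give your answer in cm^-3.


Step 1: Compute kT = 8.617e-5 * 271 = 0.02335207 eV
Step 2: Exponent = -Eg/(2kT) = -1.28/(2*0.02335207) = -27.40656
Step 3: T^(3/2) = 271^1.5 = 4461.22
Step 4: ni = 5e15 * 4461.22 * exp(-27.40656) = 2.79e+07 cm^-3

2.79e+07


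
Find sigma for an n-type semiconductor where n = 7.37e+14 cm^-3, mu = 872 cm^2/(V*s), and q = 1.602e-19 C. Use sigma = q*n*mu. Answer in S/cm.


Step 1: sigma = q * n * mu
Step 2: sigma = 1.602e-19 * 7.37e+14 * 872
Step 3: sigma = 1.030e-01 S/cm

1.030e-01


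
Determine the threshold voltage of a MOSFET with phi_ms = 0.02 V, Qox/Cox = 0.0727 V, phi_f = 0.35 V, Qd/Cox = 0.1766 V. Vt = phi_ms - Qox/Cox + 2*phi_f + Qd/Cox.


Step 1: Vt = phi_ms - Qox/Cox + 2*phi_f + Qd/Cox
Step 2: Vt = 0.02 - 0.0727 + 2*0.35 + 0.1766
Step 3: Vt = 0.02 - 0.0727 + 0.7 + 0.1766
Step 4: Vt = 0.8239 V

0.8239


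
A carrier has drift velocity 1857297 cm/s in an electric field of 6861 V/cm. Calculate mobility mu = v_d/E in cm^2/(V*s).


Step 1: mu = v_d / E
Step 2: mu = 1857297 / 6861
Step 3: mu = 270.7 cm^2/(V*s)

270.7


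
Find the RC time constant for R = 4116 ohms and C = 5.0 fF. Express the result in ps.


Step 1: tau = R * C
Step 2: tau = 4116 * 5.0 fF = 4116 * 5.0e-15 F
Step 3: tau = 2.058e-11 s = 20.58 ps

20.58


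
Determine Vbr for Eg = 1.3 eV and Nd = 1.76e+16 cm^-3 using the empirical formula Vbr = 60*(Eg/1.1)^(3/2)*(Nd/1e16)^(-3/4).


Step 1: Eg/1.1 = 1.3/1.1 = 1.181818
Step 2: (Eg/1.1)^1.5 = 1.181818^1.5 = 1.284772
Step 3: (Nd/1e16)^(-0.75) = (1.76)^(-0.75) = 0.654433
Step 4: Vbr = 60 * 1.284772 * 0.654433 = 50.4 V

50.4


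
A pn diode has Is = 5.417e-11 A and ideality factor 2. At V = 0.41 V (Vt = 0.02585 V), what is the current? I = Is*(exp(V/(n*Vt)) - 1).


Step 1: V/(n*Vt) = 0.41/(2*0.02585) = 7.9304
Step 2: exp(7.9304) = 2.7805e+03
Step 3: I = 5.417e-11 * (2.7805e+03 - 1) = 1.51e-07 A

1.51e-07


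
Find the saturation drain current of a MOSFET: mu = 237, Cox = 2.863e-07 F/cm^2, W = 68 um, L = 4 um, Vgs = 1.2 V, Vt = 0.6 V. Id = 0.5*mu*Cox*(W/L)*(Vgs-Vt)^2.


Step 1: Overdrive voltage Vov = Vgs - Vt = 1.2 - 0.6 = 0.6 V
Step 2: W/L = 68/4 = 17
Step 3: Id = 0.5 * 237 * 2.863e-07 * 17 * 0.6^2
Step 4: Id = 2.08e-04 A

2.08e-04


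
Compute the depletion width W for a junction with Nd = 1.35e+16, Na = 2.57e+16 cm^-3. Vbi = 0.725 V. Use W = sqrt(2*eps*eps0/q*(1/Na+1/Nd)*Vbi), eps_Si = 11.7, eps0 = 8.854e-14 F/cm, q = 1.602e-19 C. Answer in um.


Step 1: 1/Na + 1/Nd = 1/2.57e+16 + 1/1.35e+16 = 1.12985e-16
Step 2: 2*eps*eps0/q = 2*11.7*8.854e-14/1.602e-19 = 1.293281e+07
Step 3: W^2 = 1.293281e+07 * 1.12985e-16 * 0.725 = 1.05938e-09
Step 4: W = sqrt(1.05938e-09) = 3.255e-05 cm = 0.3255 um

0.3255


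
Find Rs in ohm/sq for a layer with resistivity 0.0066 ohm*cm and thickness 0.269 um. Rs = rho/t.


Step 1: Convert thickness to cm: t = 0.269 um = 2.6900e-05 cm
Step 2: Rs = rho / t = 0.0066 / 2.6900e-05
Step 3: Rs = 245.4 ohm/sq

245.4


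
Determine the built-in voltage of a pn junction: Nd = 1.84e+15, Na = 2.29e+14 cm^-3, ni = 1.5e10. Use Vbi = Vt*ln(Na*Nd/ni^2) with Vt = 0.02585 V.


Step 1: Compute Na*Nd/ni^2 = 2.29e+14 * 1.84e+15 / (1.5e10)^2 = 1.8727e+09
Step 2: ln(1.8727e+09) = 21.3506
Step 3: Vbi = 0.02585 * 21.3506 = 0.552 V

0.552


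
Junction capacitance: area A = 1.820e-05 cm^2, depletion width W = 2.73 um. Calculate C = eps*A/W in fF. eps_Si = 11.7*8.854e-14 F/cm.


Step 1: eps_Si = 11.7 * 8.854e-14 = 1.035918e-12 F/cm
Step 2: W in cm = 2.73 * 1e-4 = 2.73e-04 cm
Step 3: C = 1.035918e-12 * 1.820e-05 / 2.73e-04 = 6.906120e-14 F
Step 4: C = 69.06 fF

69.06


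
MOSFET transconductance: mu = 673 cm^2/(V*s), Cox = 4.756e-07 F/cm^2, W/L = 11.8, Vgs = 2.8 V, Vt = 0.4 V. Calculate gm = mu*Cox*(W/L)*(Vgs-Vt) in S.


Step 1: Vov = Vgs - Vt = 2.8 - 0.4 = 2.4 V
Step 2: gm = mu * Cox * (W/L) * Vov
Step 3: gm = 673 * 4.756e-07 * 11.8 * 2.4 = 9.06e-03 S

9.06e-03


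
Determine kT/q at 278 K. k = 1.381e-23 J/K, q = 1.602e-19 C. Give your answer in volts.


Step 1: kT = 1.381e-23 * 278 = 3.83918e-21 J
Step 2: Vt = kT/q = 3.83918e-21 / 1.602e-19
Step 3: Vt = 0.02396 V

0.02396


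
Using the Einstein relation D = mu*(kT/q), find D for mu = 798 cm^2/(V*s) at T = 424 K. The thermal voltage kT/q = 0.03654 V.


Step 1: D = mu * (kT/q)
Step 2: D = 798 * 0.03654
Step 3: D = 29.16 cm^2/s

29.16


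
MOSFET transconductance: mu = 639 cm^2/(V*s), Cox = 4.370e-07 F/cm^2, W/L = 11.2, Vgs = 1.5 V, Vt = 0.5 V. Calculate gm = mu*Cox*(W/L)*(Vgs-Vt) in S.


Step 1: Vov = Vgs - Vt = 1.5 - 0.5 = 1.0 V
Step 2: gm = mu * Cox * (W/L) * Vov
Step 3: gm = 639 * 4.370e-07 * 11.2 * 1.0 = 3.13e-03 S

3.13e-03


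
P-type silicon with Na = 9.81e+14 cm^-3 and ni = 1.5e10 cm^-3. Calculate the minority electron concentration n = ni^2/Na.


Step 1: Majority hole concentration p ≈ Na = 9.81e+14 cm^-3
Step 2: n = ni^2 / Na = (1.5e10)^2 / 9.81e+14
Step 3: n = 2.29e+05 cm^-3

2.29e+05


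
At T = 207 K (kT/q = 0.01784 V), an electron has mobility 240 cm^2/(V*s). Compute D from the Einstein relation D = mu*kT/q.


Step 1: D = mu * (kT/q)
Step 2: D = 240 * 0.01784
Step 3: D = 4.28 cm^2/s

4.28


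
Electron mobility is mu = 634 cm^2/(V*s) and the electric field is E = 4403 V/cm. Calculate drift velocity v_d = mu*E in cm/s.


Step 1: v_d = mu * E
Step 2: v_d = 634 * 4403 = 2791502
Step 3: v_d = 2.79e+06 cm/s

2.79e+06


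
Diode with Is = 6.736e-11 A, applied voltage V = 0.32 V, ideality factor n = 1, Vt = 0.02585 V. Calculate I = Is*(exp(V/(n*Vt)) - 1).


Step 1: V/(n*Vt) = 0.32/(1*0.02585) = 12.3791
Step 2: exp(12.3791) = 2.3778e+05
Step 3: I = 6.736e-11 * (2.3778e+05 - 1) = 1.60e-05 A

1.60e-05


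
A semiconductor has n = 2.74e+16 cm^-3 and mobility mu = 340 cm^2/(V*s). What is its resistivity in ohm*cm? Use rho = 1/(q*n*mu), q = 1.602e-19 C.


Step 1: sigma = q * n * mu = 1.602e-19 * 2.74e+16 * 340 = 1.49242e+00 S/cm
Step 2: rho = 1 / sigma = 1 / 1.49242e+00 = 0.6701 ohm*cm

0.6701


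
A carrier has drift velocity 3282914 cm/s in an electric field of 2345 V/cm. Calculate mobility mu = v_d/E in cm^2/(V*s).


Step 1: mu = v_d / E
Step 2: mu = 3282914 / 2345
Step 3: mu = 1399.96 cm^2/(V*s)

1399.96


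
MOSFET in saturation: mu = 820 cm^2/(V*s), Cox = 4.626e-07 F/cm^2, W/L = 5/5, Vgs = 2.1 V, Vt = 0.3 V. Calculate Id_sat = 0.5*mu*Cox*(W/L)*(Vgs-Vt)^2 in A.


Step 1: Overdrive voltage Vov = Vgs - Vt = 2.1 - 0.3 = 1.8 V
Step 2: W/L = 5/5 = 1
Step 3: Id = 0.5 * 820 * 4.626e-07 * 1 * 1.8^2
Step 4: Id = 6.15e-04 A

6.15e-04


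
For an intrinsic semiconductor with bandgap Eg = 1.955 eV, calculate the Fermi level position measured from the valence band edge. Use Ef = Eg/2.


Step 1: For an intrinsic semiconductor, the Fermi level sits at midgap.
Step 2: Ef = Eg / 2 = 1.955 / 2 = 0.9775 eV

0.9775


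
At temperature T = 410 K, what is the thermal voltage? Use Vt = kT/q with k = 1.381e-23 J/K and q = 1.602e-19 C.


Step 1: kT = 1.381e-23 * 410 = 5.6621e-21 J
Step 2: Vt = kT/q = 5.6621e-21 / 1.602e-19
Step 3: Vt = 0.03534 V

0.03534
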